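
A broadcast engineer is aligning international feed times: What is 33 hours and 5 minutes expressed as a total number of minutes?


Hours: 33
Minutes: 5
Convert hours to minutes: 33 x 60 = 1980
Add remaining minutes: 1980 + 5 = 1985

1985


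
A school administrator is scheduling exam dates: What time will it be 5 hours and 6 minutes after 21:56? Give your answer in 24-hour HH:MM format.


Start time: 21:56
Adding: 5 hours 6 minutes
Minutes: 56 + 6 = 62
Minute overflow: 62 >= 60, so carry 1 hour, minutes = 2
Hours: 21 + 5 + 1 = 27
Hour wraparound: 27 mod 24 = 3
Result: 03:02

03:02


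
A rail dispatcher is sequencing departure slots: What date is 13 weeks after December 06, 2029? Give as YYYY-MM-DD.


Start: 2029-12-06
Weeks to add: 13
Convert to days: 13 x 7 = 91 days
Add 91 days to 2029-12-06
Result: 2030-03-07

2030-03-07


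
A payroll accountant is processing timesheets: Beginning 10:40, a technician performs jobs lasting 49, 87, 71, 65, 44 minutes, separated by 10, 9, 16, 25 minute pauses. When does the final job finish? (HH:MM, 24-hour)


Start: 10:40 = 640 min from midnight
  after task 1 (49 min): 11:29
  after break (10 min): 11:39
  after task 2 (87 min): 13:06
  after break (9 min): 13:15
  after task 3 (71 min): 14:26
  after break (16 min): 14:42
  after task 4 (65 min): 15:47
  after break (25 min): 16:12
  after task 5 (44 min): 16:56
Total elapsed: 376 minutes
End time: 16:56

16:56


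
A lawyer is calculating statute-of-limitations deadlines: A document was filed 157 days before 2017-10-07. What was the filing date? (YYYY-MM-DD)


Start: 2017-10-07
Subtracting 157 days
Days already passed in October: 7
After going back through October: 150 more days to subtract
September 2017: 30 days, 120 remaining
August 2017: 31 days, 89 remaining
July 2017: 31 days, 58 remaining
June 2017: 30 days, 28 remaining
Result: 2017-05-03

2017-05-03


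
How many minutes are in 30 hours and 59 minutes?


Hours: 30
Extra minutes: 59
Minutes per hour: 60
Hours to minutes: 30 x 60 = 1800
Total: 1800 + 59 = 1859

1859


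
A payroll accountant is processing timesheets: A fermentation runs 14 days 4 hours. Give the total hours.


Days: 14
Extra hours: 4
Hours per day: 24
Days to hours: 14 x 24 = 336
Total: 336 + 4 = 340

340


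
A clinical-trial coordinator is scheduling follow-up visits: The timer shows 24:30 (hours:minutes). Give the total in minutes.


Hours: 24
Minutes: 30
Convert hours to minutes: 24 x 60 = 1440
Add remaining minutes: 1440 + 30 = 1470

1470


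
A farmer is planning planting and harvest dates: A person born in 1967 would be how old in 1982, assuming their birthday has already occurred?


Birth year: 1967
Current year: 1982
Age = current year - birth year
Age = 1982 - 1967 = 15

15


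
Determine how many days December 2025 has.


Month: December
Year: 2025
December is a 31-day month
Total: 31 days

31


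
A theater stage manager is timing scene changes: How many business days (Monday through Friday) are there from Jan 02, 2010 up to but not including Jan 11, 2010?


Start: 2010-01-02 (Saturday)
End (exclusive): 2010-01-11 (Monday)
Total calendar days: 9
Full weeks: 9 // 7 = 1 -> 5 weekdays
Remaining 2 days starting on Saturday:
  Sat(-), Sun(-) -> 0 weekdays
Total business days: 5 + 0 = 5

5


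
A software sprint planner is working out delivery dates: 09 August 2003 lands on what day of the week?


Date: 2003-08-09
January 1, 2003 is a Wednesday
Day of year: 221
Offset from Jan 1: 220 days
220 mod 7 = 3
Result: Saturday

Saturday


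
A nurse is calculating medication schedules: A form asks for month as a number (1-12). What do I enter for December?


Calendar month order:
11. November
12. December <--
December is month number 12

12


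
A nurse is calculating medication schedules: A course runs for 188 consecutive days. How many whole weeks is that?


Total days: 188
Days per week: 7
Division: 188 / 7 = 26 remainder 6
Complete weeks: 26
Remaining days: 6

26


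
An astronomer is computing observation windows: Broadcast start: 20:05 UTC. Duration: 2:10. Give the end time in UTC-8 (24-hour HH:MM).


Start: 20:05 in UTC
Step 1 - add duration:
  minutes: 5 + 10 = 15
  hours: 20 + 2 + 0 = 22
  end in UTC: 22:15
Step 2 - convert UTC -> UTC-8:
  offset difference: -8 - (0) = -8 hours
  22 + (-8) = 14 -> mod 24 = 14
Result: 14:15 in UTC-8

14:15


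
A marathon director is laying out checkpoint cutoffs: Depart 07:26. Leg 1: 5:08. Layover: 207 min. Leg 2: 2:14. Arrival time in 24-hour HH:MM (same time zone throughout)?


Depart: 07:26
Leg 1: +308 min -> 12:34
Layover: +207 min -> 16:01
Leg 2: +134 min -> 18:15
Total travel: 649 minutes = 10h 49m
Arrival: 18:15

18:15


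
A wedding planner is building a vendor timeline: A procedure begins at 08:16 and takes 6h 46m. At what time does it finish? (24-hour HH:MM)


Start time: 08:16
Adding: 6 hours 46 minutes
Minutes: 16 + 46 = 62
Minute overflow: 62 >= 60, so carry 1 hour, minutes = 2
Hours: 8 + 6 + 1 = 15
Result: 15:02

15:02


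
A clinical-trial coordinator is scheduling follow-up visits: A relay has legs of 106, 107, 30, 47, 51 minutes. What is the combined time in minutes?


Durations: 106, 107, 30, 47, 51
Running sum: 106
+ 107 = 213
+ 30 = 243
+ 47 = 290
+ 51 = 341
Total duration: 341 minutes
That is 5 hours and 41 minutes

341


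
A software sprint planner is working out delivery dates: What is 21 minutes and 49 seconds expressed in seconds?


Minutes: 21
Extra seconds: 49
Seconds per minute: 60
Minutes to seconds: 21 x 60 = 1260
Total: 1260 + 49 = 1309

1309


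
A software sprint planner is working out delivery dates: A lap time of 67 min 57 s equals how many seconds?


Minutes: 67
Seconds: 57
Convert minutes to seconds: 67 x 60 = 4020
Add remaining seconds: 4020 + 57 = 4077

4077


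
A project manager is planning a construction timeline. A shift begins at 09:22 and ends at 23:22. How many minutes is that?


Start time: 09:22 = 562 minutes from midnight
End time: 23:22 = 1402 minutes from midnight
Difference: 1402 - 562 = 840 minutes
That is 14 hours and 0 minutes

840


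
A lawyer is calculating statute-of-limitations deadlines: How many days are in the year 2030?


Year: 2030
Check leap year rules:
Divisible by 4? No
2030 is not a leap year
Days: 365

365


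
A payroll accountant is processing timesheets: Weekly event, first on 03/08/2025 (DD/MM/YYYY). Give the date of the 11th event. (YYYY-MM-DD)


First occurrence: 2025-08-03 (occurrence 1)
Each occurrence is 7 days after the previous.
Occurrence 11 is 10 weeks after the first.
10 weeks = 70 days
2025-08-03 + 70 days = 2025-10-12

2025-10-12


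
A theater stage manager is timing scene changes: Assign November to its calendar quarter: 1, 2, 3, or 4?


Month: November (month 11)
Q1: January-March (months 1-3)
Q2: April-June (months 4-6)
Q3: July-September (months 7-9)
Q4: October-December (months 10-12)
Month 11 falls in Q4

4


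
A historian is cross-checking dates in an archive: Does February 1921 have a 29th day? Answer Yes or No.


Year: 1921
Divisible by 4? 1921 / 4 = 480.25 -> No
Not divisible by 4, so NOT a leap year

No


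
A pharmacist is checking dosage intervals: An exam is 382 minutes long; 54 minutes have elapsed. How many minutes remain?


Total budget: 382 minutes
Time used: 54 minutes
Remaining: 382 - 54 = 328 minutes
Percent used: 14.1%
Percent remaining: 85.9%

328


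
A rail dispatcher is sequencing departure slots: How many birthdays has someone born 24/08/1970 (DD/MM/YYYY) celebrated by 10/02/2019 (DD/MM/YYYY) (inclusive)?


Birth: 1970-08-24
Reference: 2019-02-10
Year difference: 2019 - 1970 = 49
Has birthday (08-24) occurred by 02-10? No
Birthday not yet reached this year -> subtract 1
Age in full years: 48

48


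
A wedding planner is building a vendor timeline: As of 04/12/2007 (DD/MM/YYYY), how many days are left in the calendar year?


Start: December 04, 2007
End: December 31, 2007
Days left in December: 27
Total: 27 days

27


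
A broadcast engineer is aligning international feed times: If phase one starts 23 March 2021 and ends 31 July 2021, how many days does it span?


Start date: 2021-03-23
End date: 2021-07-31
Mar 2021: +9 days
Apr 2021: +30 days
May 2021: +31 days
Jun 2021: +30 days
Jul 2021: +30 days
Total: 130 days

130


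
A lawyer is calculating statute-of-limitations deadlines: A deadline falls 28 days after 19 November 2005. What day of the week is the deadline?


Start: 2005-11-19 (Saturday)
Step 1 - find target date: add 28 days
  2005-11-19 + 28 days = 2005-12-17
Step 2 - day of week:
  28 mod 7 = 0
  Saturday + 0 days -> Saturday
Result: Saturday (2005-12-17)

Saturday


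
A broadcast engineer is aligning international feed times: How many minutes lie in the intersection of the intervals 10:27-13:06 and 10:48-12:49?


Interval A: [627, 786] minutes from midnight
Interval B: [648, 769] minutes from midnight
Overlap start = max(627, 648) = 648
Overlap end = min(786, 769) = 769
Overlap = 769 - 648 = 121 minutes

121


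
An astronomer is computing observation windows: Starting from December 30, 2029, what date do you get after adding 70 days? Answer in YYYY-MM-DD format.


Start: 2029-12-30
Adding 70 days
Days remaining in December: 1
After December: 69 days still to add
January 2030: 31 days, 38 remaining
February 2030: 28 days, 10 remaining
March 2030 has 31 days, need 10
Result: 2030-03-10

2030-03-10


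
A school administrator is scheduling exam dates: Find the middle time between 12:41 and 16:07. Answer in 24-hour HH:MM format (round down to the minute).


Start time: 12:41 = 761 minutes from midnight
End time: 16:07 = 967 minutes from midnight
Sum: 761 + 967 = 1728
Midpoint: 1728 / 2 = 864 minutes
Convert: 864 / 60 = 14 hours, 24 minutes
Result: 14:24

14:24


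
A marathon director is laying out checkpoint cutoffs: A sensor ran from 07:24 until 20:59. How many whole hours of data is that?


Start: 07:24
End: 20:59
Hour difference: 20 - 7 = 13 hours
Minute difference: 59 - 24 = 35 minutes
Total minutes: 815
Complete hours: 815 / 60 = 13 (remainder 35)

13


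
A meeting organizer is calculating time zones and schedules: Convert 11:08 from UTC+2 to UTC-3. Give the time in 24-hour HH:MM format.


Local time: 11:08 at UTC+2 (offset 2h)
Target zone: UTC-3 (offset -3h)
Difference: -3 - (2) = -5 hours
Calculation: 11 + (-5) = 6
Result: 06:08

06:08


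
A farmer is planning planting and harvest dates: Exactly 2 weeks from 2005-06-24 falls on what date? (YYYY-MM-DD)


Start: 2005-06-24
Weeks to add: 2
Convert to days: 2 x 7 = 14 days
Add 14 days to 2005-06-24
Result: 2005-07-08

2005-07-08


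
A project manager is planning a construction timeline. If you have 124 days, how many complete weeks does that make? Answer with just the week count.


Total days: 124
Days per week: 7
Division: 124 / 7 = 17 remainder 5
Complete weeks: 17
Remaining days: 5

17


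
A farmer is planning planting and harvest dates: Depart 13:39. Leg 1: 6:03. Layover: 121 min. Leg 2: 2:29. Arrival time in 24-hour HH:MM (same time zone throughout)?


Depart: 13:39
Leg 1: +363 min -> 19:42
Layover: +121 min -> 21:43
Leg 2: +149 min -> 00:12
Total travel: 633 minutes = 10h 33m
Arrival: 00:12

00:12


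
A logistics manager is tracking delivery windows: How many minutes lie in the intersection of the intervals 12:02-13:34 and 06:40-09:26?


Interval A: [722, 814] minutes from midnight
Interval B: [400, 566] minutes from midnight
Overlap start = max(722, 400) = 722
Overlap end = min(814, 566) = 566
End <= start, so the intervals do not overlap: 0 minutes

0


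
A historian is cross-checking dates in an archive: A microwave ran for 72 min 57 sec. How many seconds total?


Minutes: 72
Extra seconds: 57
Seconds per minute: 60
Minutes to seconds: 72 x 60 = 4320
Total: 4320 + 57 = 4377

4377


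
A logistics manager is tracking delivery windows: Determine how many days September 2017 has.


Month: September
Year: 2017
September is a 30-day month
Total: 30 days

30


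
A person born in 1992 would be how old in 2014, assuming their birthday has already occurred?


Birth year: 1992
Current year: 2014
Age = current year - birth year
Age = 2014 - 1992 = 22

22


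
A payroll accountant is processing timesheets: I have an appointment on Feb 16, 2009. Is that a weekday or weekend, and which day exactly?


Date: 2009-02-16
January 1, 2009 is a Thursday
Day of year: 47
Offset from Jan 1: 46 days
46 mod 7 = 4
Result: Monday

Monday


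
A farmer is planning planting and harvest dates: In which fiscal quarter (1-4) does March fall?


Month: March (month 3)
Q1: January-March (months 1-3)
Q2: April-June (months 4-6)
Q3: July-September (months 7-9)
Q4: October-December (months 10-12)
Month 3 falls in Q1

1


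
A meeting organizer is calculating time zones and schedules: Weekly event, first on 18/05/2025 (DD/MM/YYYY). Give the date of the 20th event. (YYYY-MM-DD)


First occurrence: 2025-05-18 (occurrence 1)
Each occurrence is 7 days after the previous.
Occurrence 20 is 19 weeks after the first.
19 weeks = 133 days
2025-05-18 + 133 days = 2025-09-28

2025-09-28


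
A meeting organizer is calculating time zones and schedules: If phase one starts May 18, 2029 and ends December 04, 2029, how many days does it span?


Start date: 2029-05-18
End date: 2029-12-04
May 2029: +14 days
Jun 2029: +30 days
Jul 2029: +31 days
... (5 more months)
Total: 200 days

200


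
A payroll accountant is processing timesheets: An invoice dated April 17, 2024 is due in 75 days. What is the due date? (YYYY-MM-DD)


Start: 2024-04-17
Adding 75 days
Days remaining in April: 13
After April: 62 days still to add
May 2024: 31 days, 31 remaining
June 2024: 30 days, 1 remaining
July 2024 has 31 days, need 1
Result: 2024-07-01

2024-07-01


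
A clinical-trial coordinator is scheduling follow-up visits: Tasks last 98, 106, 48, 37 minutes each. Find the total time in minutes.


Durations: 98, 106, 48, 37
Running sum: 98
+ 106 = 204
+ 48 = 252
+ 37 = 289
Total duration: 289 minutes
That is 4 hours and 49 minutes

289


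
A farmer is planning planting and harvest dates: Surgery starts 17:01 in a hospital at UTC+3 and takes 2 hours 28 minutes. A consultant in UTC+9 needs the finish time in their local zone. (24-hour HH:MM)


Start: 17:01 in UTC+3
Step 1 - add duration:
  minutes: 1 + 28 = 29
  hours: 17 + 2 + 0 = 19
  end in UTC+3: 19:29
Step 2 - convert UTC+3 -> UTC+9:
  offset difference: 9 - (3) = 6 hours
  19 + (6) = 25 -> mod 24 = 1
Result: 01:29 in UTC+9

01:29


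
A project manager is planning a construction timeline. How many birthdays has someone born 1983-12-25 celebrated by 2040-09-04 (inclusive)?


Birth: 1983-12-25
Reference: 2040-09-04
Year difference: 2040 - 1983 = 57
Has birthday (12-25) occurred by 09-04? No
Birthday not yet reached this year -> subtract 1
Age in full years: 56

56


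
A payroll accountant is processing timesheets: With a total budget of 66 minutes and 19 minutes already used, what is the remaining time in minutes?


Total budget: 66 minutes
Time used: 19 minutes
Remaining: 66 - 19 = 47 minutes
Percent used: 28.8%
Percent remaining: 71.2%

47


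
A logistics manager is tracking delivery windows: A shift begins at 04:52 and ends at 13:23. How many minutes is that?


Start time: 04:52 = 292 minutes from midnight
End time: 13:23 = 803 minutes from midnight
Difference: 803 - 292 = 511 minutes
That is 8 hours and 31 minutes

511


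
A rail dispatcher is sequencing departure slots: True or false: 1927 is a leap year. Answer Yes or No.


Year: 1927
Divisible by 4? 1927 / 4 = 481.75 -> No
Not divisible by 4, so NOT a leap year

No


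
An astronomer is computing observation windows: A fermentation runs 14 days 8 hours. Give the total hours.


Days: 14
Extra hours: 8
Hours per day: 24
Days to hours: 14 x 24 = 336
Total: 336 + 8 = 344

344


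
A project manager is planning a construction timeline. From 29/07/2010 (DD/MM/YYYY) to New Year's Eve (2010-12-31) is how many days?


Start: July 29, 2010
End: December 31, 2010
Days left in July: 2
August: 31
September: 30
October: 31
November: 30
... plus remaining months
Sum of remaining months: 153
Total: 2 + 153 = 155

155


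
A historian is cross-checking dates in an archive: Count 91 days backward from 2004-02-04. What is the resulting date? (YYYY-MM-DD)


Start: 2004-02-04
Subtracting 91 days
Days already passed in February: 4
After going back through February: 87 more days to subtract
January 2004: 31 days, 56 remaining
December 2003: 31 days, 25 remaining
November 2003 has 30 days, need 25
Result: 2003-11-05

2003-11-05


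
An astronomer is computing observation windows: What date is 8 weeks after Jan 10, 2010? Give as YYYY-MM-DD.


Start: 2010-01-10
Weeks to add: 8
Convert to days: 8 x 7 = 56 days
Add 56 days to 2010-01-10
Result: 2010-03-07

2010-03-07


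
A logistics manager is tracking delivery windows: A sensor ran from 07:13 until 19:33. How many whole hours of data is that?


Start: 07:13
End: 19:33
Hour difference: 19 - 7 = 12 hours
Minute difference: 33 - 13 = 20 minutes
Total minutes: 740
Complete hours: 740 / 60 = 12 (remainder 20)

12


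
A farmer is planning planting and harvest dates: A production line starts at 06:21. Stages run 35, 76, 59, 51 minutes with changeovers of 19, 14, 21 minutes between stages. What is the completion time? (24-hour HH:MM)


Start: 06:21 = 381 min from midnight
  after task 1 (35 min): 06:56
  after break (19 min): 07:15
  after task 2 (76 min): 08:31
  after break (14 min): 08:45
  after task 3 (59 min): 09:44
  after break (21 min): 10:05
  after task 4 (51 min): 10:56
Total elapsed: 275 minutes
End time: 10:56

10:56


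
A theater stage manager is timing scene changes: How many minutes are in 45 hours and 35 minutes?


Hours: 45
Minutes: 35
Convert hours to minutes: 45 x 60 = 2700
Add remaining minutes: 2700 + 35 = 2735

2735


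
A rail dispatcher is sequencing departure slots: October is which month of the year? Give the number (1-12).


Calendar month order:
9. September
10. October <--
11. November
October is month number 10

10


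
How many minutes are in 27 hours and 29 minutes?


Hours: 27
Extra minutes: 29
Minutes per hour: 60
Hours to minutes: 27 x 60 = 1620
Total: 1620 + 29 = 1649

1649


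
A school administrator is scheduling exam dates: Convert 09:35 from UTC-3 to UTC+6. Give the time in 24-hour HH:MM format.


Local time: 09:35 at UTC-3 (offset -3h)
Target zone: UTC+6 (offset 6h)
Difference: 6 - (-3) = 9 hours
Calculation: 9 + (9) = 18
Result: 18:35

18:35


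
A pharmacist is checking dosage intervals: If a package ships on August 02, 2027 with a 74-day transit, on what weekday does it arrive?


Start: 2027-08-02 (Monday)
Step 1 - find target date: add 74 days
  2027-08-02 + 74 days = 2027-10-15
Step 2 - day of week:
  74 mod 7 = 4
  Monday + 4 days -> Friday
Result: Friday (2027-10-15)

Friday


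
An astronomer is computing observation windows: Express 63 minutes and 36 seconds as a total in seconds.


Minutes: 63
Seconds: 36
Convert minutes to seconds: 63 x 60 = 3780
Add remaining seconds: 3780 + 36 = 3816

3816


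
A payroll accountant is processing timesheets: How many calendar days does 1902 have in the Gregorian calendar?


Year: 1902
Check leap year rules:
Divisible by 4? No
1902 is not a leap year
Days: 365

365


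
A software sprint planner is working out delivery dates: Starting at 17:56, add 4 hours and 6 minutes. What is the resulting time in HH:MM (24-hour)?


Start time: 17:56
Adding: 4 hours 6 minutes
Minutes: 56 + 6 = 62
Minute overflow: 62 >= 60, so carry 1 hour, minutes = 2
Hours: 17 + 4 + 1 = 22
Result: 22:02

22:02


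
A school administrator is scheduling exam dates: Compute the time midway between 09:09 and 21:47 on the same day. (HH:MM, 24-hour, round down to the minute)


Start time: 09:09 = 549 minutes from midnight
End time: 21:47 = 1307 minutes from midnight
Sum: 549 + 1307 = 1856
Midpoint: 1856 / 2 = 928 minutes
Convert: 928 / 60 = 15 hours, 28 minutes
Result: 15:28

15:28


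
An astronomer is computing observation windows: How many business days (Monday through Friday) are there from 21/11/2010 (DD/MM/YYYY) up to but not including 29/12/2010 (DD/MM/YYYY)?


Start: 2010-11-21 (Sunday)
End (exclusive): 2010-12-29 (Wednesday)
Total calendar days: 38
Full weeks: 38 // 7 = 5 -> 25 weekdays
Remaining 3 days starting on Sunday:
  Sun(-), Mon(w), Tue(w) -> 2 weekdays
Total business days: 25 + 2 = 27

27


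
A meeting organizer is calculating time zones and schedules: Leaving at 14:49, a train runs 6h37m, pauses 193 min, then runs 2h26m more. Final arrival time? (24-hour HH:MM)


Depart: 14:49
Leg 1: +397 min -> 21:26
Layover: +193 min -> 00:39
Leg 2: +146 min -> 03:05
Total travel: 736 minutes = 12h 16m
Arrival: 03:05

03:05


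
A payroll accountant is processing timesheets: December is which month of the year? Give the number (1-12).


Calendar month order:
11. November
12. December <--
December is month number 12

12


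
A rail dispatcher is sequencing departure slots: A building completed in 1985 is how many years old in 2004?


Birth year: 1985
Current year: 2004
Age = current year - birth year
Age = 2004 - 1985 = 19

19


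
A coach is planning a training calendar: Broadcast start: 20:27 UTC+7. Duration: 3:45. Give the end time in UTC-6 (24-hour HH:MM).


Start: 20:27 in UTC+7
Step 1 - add duration:
  minutes: 27 + 45 = 72 (carry 1h)
  hours: 20 + 3 + 1 = 24
  end in UTC+7: 00:12
Step 2 - convert UTC+7 -> UTC-6:
  offset difference: -6 - (7) = -13 hours
  0 + (-13) = -13 -> mod 24 = 11
Result: 11:12 in UTC-6

11:12


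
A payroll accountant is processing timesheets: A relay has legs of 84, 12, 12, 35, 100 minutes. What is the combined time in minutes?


Durations: 84, 12, 12, 35, 100
Running sum: 84
+ 12 = 96
+ 12 = 108
+ 35 = 143
+ 100 = 243
Total duration: 243 minutes
That is 4 hours and 3 minutes

243


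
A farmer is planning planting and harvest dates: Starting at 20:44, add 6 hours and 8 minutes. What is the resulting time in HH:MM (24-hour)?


Start time: 20:44
Adding: 6 hours 8 minutes
Minutes: 44 + 8 = 52
Hours: 20 + 6 + 0 = 26
Hour wraparound: 26 mod 24 = 2
Result: 02:52

02:52


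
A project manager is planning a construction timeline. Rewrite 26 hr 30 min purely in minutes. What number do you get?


Hours: 26
Extra minutes: 30
Minutes per hour: 60
Hours to minutes: 26 x 60 = 1560
Total: 1560 + 30 = 1590

1590


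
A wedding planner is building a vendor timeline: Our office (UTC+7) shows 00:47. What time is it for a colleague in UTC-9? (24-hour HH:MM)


Local time: 00:47 at UTC+7 (offset 7h)
Target zone: UTC-9 (offset -9h)
Difference: -9 - (7) = -16 hours
Calculation: 0 + (-16) = -16
Wraparound: (-16) mod 24 = 8
Result: 08:47

08:47


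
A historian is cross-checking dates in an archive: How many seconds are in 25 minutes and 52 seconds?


Minutes: 25
Seconds: 52
Convert minutes to seconds: 25 x 60 = 1500
Add remaining seconds: 1500 + 52 = 1552

1552


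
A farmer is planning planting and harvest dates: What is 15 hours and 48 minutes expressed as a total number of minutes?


Hours: 15
Minutes: 48
Convert hours to minutes: 15 x 60 = 900
Add remaining minutes: 900 + 48 = 948

948


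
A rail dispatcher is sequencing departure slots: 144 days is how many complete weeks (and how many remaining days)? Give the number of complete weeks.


Total days: 144
Days per week: 7
Division: 144 / 7 = 20 remainder 4
Complete weeks: 20
Remaining days: 4

20


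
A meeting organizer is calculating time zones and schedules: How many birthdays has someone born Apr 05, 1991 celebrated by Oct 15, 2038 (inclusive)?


Birth: 1991-04-05
Reference: 2038-10-15
Year difference: 2038 - 1991 = 47
Has birthday (04-05) occurred by 10-15? Yes
Age in full years: 47

47


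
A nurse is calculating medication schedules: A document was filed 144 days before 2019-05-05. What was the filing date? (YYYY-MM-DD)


Start: 2019-05-05
Subtracting 144 days
Days already passed in May: 5
After going back through May: 139 more days to subtract
April 2019: 30 days, 109 remaining
March 2019: 31 days, 78 remaining
February 2019: 28 days, 50 remaining
January 2019: 31 days, 19 remaining
Result: 2018-12-12

2018-12-12


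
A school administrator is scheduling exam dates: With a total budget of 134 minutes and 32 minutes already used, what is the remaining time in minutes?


Total budget: 134 minutes
Time used: 32 minutes
Remaining: 134 - 32 = 102 minutes
Percent used: 23.9%
Percent remaining: 76.1%

102


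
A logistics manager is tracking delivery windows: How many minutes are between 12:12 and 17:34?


Start time: 12:12 = 732 minutes from midnight
End time: 17:34 = 1054 minutes from midnight
Difference: 1054 - 732 = 322 minutes
That is 5 hours and 22 minutes

322


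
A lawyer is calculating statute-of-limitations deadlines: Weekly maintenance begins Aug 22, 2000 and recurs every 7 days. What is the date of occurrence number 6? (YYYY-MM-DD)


First occurrence: 2000-08-22 (occurrence 1)
Each occurrence is 7 days after the previous.
Occurrence 6 is 5 weeks after the first.
5 weeks = 35 days
2000-08-22 + 35 days = 2000-09-26

2000-09-26


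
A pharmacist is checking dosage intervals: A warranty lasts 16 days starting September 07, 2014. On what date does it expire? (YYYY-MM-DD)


Start: 2014-09-07
Adding 16 days
Days remaining in September: 23
Result: 2014-09-23

2014-09-23


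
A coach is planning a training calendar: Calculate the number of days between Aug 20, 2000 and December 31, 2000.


Start: August 20, 2000
End: December 31, 2000
Days left in August: 11
September: 30
October: 31
November: 30
December: 31
Sum of remaining months: 122
Total: 11 + 122 = 133

133


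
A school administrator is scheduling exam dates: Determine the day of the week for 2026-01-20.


Date: 2026-01-20
January 1, 2026 is a Thursday
Day of year: 20
Offset from Jan 1: 19 days
19 mod 7 = 5
Result: Tuesday

Tuesday


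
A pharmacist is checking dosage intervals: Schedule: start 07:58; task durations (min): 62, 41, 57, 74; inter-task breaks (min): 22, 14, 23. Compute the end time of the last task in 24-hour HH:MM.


Start: 07:58 = 478 min from midnight
  after task 1 (62 min): 09:00
  after break (22 min): 09:22
  after task 2 (41 min): 10:03
  after break (14 min): 10:17
  after task 3 (57 min): 11:14
  after break (23 min): 11:37
  after task 4 (74 min): 12:51
Total elapsed: 293 minutes
End time: 12:51

12:51


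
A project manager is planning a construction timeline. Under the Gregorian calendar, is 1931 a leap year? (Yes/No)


Year: 1931
Divisible by 4? 1931 / 4 = 482.75 -> No
Not divisible by 4, so NOT a leap year

No


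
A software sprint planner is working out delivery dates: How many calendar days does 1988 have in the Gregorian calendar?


Year: 1988
Check leap year rules:
Divisible by 4? Yes
Divisible by 100? No
1988 is a leap year
Days: 366

366


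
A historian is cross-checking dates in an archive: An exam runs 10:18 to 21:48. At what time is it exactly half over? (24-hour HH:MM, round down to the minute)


Start time: 10:18 = 618 minutes from midnight
End time: 21:48 = 1308 minutes from midnight
Sum: 618 + 1308 = 1926
Midpoint: 1926 / 2 = 963 minutes
Convert: 963 / 60 = 16 hours, 3 minutes
Result: 16:03

16:03


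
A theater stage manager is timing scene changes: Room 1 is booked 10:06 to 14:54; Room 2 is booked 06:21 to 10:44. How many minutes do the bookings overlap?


Interval A: [606, 894] minutes from midnight
Interval B: [381, 644] minutes from midnight
Overlap start = max(606, 381) = 606
Overlap end = min(894, 644) = 644
Overlap = 644 - 606 = 38 minutes

38


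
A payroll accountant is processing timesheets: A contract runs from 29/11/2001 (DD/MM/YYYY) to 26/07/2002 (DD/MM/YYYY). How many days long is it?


Start date: 2001-11-29
End date: 2002-07-26
Nov 2001: +2 days
Dec 2001: +31 days
Jan 2002: +31 days
... (6 more months)
Total: 239 days

239


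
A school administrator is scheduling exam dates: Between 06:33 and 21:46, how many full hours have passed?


Start: 06:33
End: 21:46
Hour difference: 21 - 6 = 15 hours
Minute difference: 46 - 33 = 13 minutes
Total minutes: 913
Complete hours: 913 / 60 = 15 (remainder 13)

15


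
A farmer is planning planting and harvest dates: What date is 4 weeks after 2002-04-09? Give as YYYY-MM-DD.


Start: 2002-04-09
Weeks to add: 4
Convert to days: 4 x 7 = 28 days
Add 28 days to 2002-04-09
Result: 2002-05-07

2002-05-07


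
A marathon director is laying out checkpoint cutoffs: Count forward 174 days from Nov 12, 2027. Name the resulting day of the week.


Start: 2027-11-12 (Friday)
Step 1 - find target date: add 174 days
  2027-11-12 + 174 days = 2028-05-04
Step 2 - day of week:
  174 mod 7 = 6
  Friday + 6 days -> Thursday
Result: Thursday (2028-05-04)

Thursday


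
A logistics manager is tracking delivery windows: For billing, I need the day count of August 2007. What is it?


Month: August
Year: 2007
August is a 31-day month
Total: 31 days

31


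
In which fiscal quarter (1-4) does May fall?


Month: May (month 5)
Q1: January-March (months 1-3)
Q2: April-June (months 4-6)
Q3: July-September (months 7-9)
Q4: October-December (months 10-12)
Month 5 falls in Q2

2


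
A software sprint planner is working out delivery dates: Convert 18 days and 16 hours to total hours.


Days: 18
Extra hours: 16
Hours per day: 24
Days to hours: 18 x 24 = 432
Total: 432 + 16 = 448

448


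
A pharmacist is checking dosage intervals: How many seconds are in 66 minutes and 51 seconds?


Minutes: 66
Extra seconds: 51
Seconds per minute: 60
Minutes to seconds: 66 x 60 = 3960
Total: 3960 + 51 = 4011

4011


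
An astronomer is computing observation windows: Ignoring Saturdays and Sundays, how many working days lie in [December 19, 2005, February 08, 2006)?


Start: 2005-12-19 (Monday)
End (exclusive): 2006-02-08 (Wednesday)
Total calendar days: 51
Full weeks: 51 // 7 = 7 -> 35 weekdays
Remaining 2 days starting on Monday:
  Mon(w), Tue(w) -> 2 weekdays
Total business days: 35 + 2 = 37

37


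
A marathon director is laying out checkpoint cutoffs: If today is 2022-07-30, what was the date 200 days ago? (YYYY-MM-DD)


Start: 2022-07-30
Subtracting 200 days
Days already passed in July: 30
After going back through July: 170 more days to subtract
June 2022: 30 days, 140 remaining
May 2022: 31 days, 109 remaining
April 2022: 30 days, 79 remaining
March 2022: 31 days, 48 remaining
Result: 2022-01-11

2022-01-11


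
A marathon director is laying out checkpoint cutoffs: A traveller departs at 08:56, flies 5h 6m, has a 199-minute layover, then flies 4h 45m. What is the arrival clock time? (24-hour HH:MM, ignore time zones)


Depart: 08:56
Leg 1: +306 min -> 14:02
Layover: +199 min -> 17:21
Leg 2: +285 min -> 22:06
Total travel: 790 minutes = 13h 10m
Arrival: 22:06

22:06


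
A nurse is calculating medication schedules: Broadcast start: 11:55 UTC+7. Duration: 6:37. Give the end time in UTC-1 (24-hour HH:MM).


Start: 11:55 in UTC+7
Step 1 - add duration:
  minutes: 55 + 37 = 92 (carry 1h)
  hours: 11 + 6 + 1 = 18
  end in UTC+7: 18:32
Step 2 - convert UTC+7 -> UTC-1:
  offset difference: -1 - (7) = -8 hours
  18 + (-8) = 10 -> mod 24 = 10
Result: 10:32 in UTC-1

10:32


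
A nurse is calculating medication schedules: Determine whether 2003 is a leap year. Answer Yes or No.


Year: 2003
Divisible by 4? 2003 / 4 = 500.75 -> No
Not divisible by 4, so NOT a leap year

No


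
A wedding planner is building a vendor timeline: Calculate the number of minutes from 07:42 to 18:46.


Start time: 07:42 = 462 minutes from midnight
End time: 18:46 = 1126 minutes from midnight
Difference: 1126 - 462 = 664 minutes
That is 11 hours and 4 minutes

664


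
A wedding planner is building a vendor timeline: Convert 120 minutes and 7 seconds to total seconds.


Minutes: 120
Extra seconds: 7
Seconds per minute: 60
Minutes to seconds: 120 x 60 = 7200
Total: 7200 + 7 = 7207

7207


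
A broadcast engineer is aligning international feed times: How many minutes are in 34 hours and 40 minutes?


Hours: 34
Extra minutes: 40
Minutes per hour: 60
Hours to minutes: 34 x 60 = 2040
Total: 2040 + 40 = 2080

2080


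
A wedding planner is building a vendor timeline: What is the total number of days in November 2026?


Month: November
Year: 2026
November is a 30-day month
Total: 30 days

30


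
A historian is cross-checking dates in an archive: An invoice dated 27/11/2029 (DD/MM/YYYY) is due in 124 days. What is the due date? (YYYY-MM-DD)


Start: 2029-11-27
Adding 124 days
Days remaining in November: 3
After November: 121 days still to add
December 2029: 31 days, 90 remaining
January 2030: 31 days, 59 remaining
February 2030: 28 days, 31 remaining
March 2030 has 31 days, need 31
Result: 2030-03-31

2030-03-31


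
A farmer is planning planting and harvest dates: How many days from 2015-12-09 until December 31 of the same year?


Start: December 09, 2015
End: December 31, 2015
Days left in December: 22
Total: 22 days

22


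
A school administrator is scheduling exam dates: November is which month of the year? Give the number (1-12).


Calendar month order:
10. October
11. November <--
12. December
November is month number 11

11


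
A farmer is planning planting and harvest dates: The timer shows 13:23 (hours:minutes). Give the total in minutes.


Hours: 13
Minutes: 23
Convert hours to minutes: 13 x 60 = 780
Add remaining minutes: 780 + 23 = 803

803


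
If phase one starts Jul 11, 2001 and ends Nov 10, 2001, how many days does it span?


Start date: 2001-07-11
End date: 2001-11-10
Jul 2001: +21 days
Aug 2001: +31 days
Sep 2001: +30 days
Oct 2001: +31 days
Nov 2001: +9 days
Total: 122 days

122


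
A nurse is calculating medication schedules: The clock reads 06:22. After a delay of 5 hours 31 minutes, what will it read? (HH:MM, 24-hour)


Start time: 06:22
Adding: 5 hours 31 minutes
Minutes: 22 + 31 = 53
Hours: 6 + 5 + 0 = 11
Result: 11:53

11:53


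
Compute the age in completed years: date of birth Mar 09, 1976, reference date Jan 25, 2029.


Birth: 1976-03-09
Reference: 2029-01-25
Year difference: 2029 - 1976 = 53
Has birthday (03-09) occurred by 01-25? No
Birthday not yet reached this year -> subtract 1
Age in full years: 52

52


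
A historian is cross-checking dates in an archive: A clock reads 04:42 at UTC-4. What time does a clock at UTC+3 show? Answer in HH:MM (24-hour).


Local time: 04:42 at UTC-4 (offset -4h)
Target zone: UTC+3 (offset 3h)
Difference: 3 - (-4) = 7 hours
Calculation: 4 + (7) = 11
Result: 11:42

11:42


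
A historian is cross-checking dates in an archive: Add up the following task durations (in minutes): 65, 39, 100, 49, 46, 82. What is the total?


Durations: 65, 39, 100, 49, 46, 82
Running sum: 65
+ 39 = 104
+ 100 = 204
+ 49 = 253
+ 46 = 299
+ 82 = 381
Total duration: 381 minutes
That is 6 hours and 21 minutes

381


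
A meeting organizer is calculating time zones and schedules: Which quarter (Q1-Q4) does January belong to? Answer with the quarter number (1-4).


Month: January (month 1)
Q1: January-March (months 1-3)
Q2: April-June (months 4-6)
Q3: July-September (months 7-9)
Q4: October-December (months 10-12)
Month 1 falls in Q1

1


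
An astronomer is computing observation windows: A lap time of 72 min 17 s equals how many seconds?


Minutes: 72
Seconds: 17
Convert minutes to seconds: 72 x 60 = 4320
Add remaining seconds: 4320 + 17 = 4337

4337


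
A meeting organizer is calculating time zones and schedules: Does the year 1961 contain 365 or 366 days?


Year: 1961
Check leap year rules:
Divisible by 4? No
1961 is not a leap year
Days: 365

365


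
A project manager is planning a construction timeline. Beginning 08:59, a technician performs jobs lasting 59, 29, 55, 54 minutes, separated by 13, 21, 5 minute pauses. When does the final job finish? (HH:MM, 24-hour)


Start: 08:59 = 539 min from midnight
  after task 1 (59 min): 09:58
  after break (13 min): 10:11
  after task 2 (29 min): 10:40
  after break (21 min): 11:01
  after task 3 (55 min): 11:56
  after break (5 min): 12:01
  after task 4 (54 min): 12:55
Total elapsed: 236 minutes
End time: 12:55

12:55


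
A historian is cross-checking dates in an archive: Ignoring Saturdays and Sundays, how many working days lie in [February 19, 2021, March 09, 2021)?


Start: 2021-02-19 (Friday)
End (exclusive): 2021-03-09 (Tuesday)
Total calendar days: 18
Full weeks: 18 // 7 = 2 -> 10 weekdays
Remaining 4 days starting on Friday:
  Fri(w), Sat(-), Sun(-), Mon(w) -> 2 weekdays
Total business days: 10 + 2 = 12

12


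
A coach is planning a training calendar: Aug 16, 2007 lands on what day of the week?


Date: 2007-08-16
January 1, 2007 is a Monday
Day of year: 228
Offset from Jan 1: 227 days
227 mod 7 = 3
Result: Thursday

Thursday


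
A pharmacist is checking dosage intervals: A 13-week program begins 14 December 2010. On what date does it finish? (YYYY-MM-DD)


Start: 2010-12-14
Weeks to add: 13
Convert to days: 13 x 7 = 91 days
Add 91 days to 2010-12-14
Result: 2011-03-15

2011-03-15


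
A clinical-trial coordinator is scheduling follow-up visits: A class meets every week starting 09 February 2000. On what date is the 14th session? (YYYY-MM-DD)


First occurrence: 2000-02-09 (occurrence 1)
Each occurrence is 7 days after the previous.
Occurrence 14 is 13 weeks after the first.
13 weeks = 91 days
2000-02-09 + 91 days = 2000-05-10

2000-05-10


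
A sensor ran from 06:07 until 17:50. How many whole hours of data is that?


Start: 06:07
End: 17:50
Hour difference: 17 - 6 = 11 hours
Minute difference: 50 - 7 = 43 minutes
Total minutes: 703
Complete hours: 703 / 60 = 11 (remainder 43)

11


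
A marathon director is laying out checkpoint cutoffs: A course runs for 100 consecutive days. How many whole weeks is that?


Total days: 100
Days per week: 7
Division: 100 / 7 = 14 remainder 2
Complete weeks: 14
Remaining days: 2

14


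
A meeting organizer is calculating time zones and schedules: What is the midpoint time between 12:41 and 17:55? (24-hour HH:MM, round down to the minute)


Start time: 12:41 = 761 minutes from midnight
End time: 17:55 = 1075 minutes from midnight
Sum: 761 + 1075 = 1836
Midpoint: 1836 / 2 = 918 minutes
Convert: 918 / 60 = 15 hours, 18 minutes
Result: 15:18

15:18


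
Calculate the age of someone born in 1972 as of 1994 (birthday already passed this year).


Birth year: 1972
Current year: 1994
Age = current year - birth year
Age = 1994 - 1972 = 22

22


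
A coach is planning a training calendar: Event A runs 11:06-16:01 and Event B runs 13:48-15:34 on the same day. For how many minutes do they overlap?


Interval A: [666, 961] minutes from midnight
Interval B: [828, 934] minutes from midnight
Overlap start = max(666, 828) = 828
Overlap end = min(961, 934) = 934
Overlap = 934 - 828 = 106 minutes

106


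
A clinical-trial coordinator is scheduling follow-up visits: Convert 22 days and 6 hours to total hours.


Days: 22
Extra hours: 6
Hours per day: 24
Days to hours: 22 x 24 = 528
Total: 528 + 6 = 534

534


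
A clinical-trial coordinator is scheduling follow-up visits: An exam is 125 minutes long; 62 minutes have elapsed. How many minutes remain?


Total budget: 125 minutes
Time used: 62 minutes
Remaining: 125 - 62 = 63 minutes
Percent used: 49.6%
Percent remaining: 50.4%

63


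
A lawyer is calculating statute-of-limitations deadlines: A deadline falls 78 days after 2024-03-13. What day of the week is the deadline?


Start: 2024-03-13 (Wednesday)
Step 1 - find target date: add 78 days
  2024-03-13 + 78 days = 2024-05-30
Step 2 - day of week:
  78 mod 7 = 1
  Wednesday + 1 days -> Thursday
Result: Thursday (2024-05-30)

Thursday
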